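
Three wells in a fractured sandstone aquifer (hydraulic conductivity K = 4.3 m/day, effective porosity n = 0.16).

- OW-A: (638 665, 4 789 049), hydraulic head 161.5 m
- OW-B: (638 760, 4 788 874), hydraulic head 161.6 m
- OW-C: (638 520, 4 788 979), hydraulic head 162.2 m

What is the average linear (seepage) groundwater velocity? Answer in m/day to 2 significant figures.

With h = a·x + b·y + c and OW-A as origin, the differences give:
  95·a + (-175)·b = +0.1
  (-145)·a + (-70)·b = +0.7
Eliminate b (×(-70) and ×(-175), subtract): -32025·a = 115.50 → a = ∂h/∂x = -0.003607
Back-substitute: b = ∂h/∂y = -0.002529.
|∇h| = √(-0.003607² + -0.002529²) = 0.004405
Seepage velocity v = K·i/n = 4.3 × 0.004405 / 0.16 = 0.1184 m/day.

0.12 m/day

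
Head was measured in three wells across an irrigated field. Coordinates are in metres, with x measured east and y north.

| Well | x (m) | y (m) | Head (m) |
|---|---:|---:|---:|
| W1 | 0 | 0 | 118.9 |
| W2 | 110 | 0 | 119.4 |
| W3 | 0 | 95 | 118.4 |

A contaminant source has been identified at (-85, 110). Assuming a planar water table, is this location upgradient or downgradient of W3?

downgradient

∂h/∂x = (119.4 − 118.9) / (110 − 0) = +0.004545
∂h/∂y = (118.4 − 118.9) / (95 − 0) = -0.005263
Head at (-85, 110) = 118.9 + (+0.004545)·(-85) + (-0.005263)·(110) = 117.93 m.
That is lower than the 118.4 m at W3, so the point is downgradient.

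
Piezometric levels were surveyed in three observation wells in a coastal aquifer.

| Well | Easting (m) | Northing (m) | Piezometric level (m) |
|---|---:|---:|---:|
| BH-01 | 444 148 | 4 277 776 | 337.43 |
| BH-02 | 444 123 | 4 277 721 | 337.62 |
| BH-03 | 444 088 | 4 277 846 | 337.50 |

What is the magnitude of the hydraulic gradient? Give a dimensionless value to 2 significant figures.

0.0039

Three-point gradient (reference BH-01): Δ to BH-02 = (-25, -55, +0.19), Δ to BH-03 = (-60, 70, +0.07).
∂h/∂x = -0.003396, ∂h/∂y = -0.001911 (det = -5050).
|∇h| = √(-0.003396² + -0.001911²) = 0.003897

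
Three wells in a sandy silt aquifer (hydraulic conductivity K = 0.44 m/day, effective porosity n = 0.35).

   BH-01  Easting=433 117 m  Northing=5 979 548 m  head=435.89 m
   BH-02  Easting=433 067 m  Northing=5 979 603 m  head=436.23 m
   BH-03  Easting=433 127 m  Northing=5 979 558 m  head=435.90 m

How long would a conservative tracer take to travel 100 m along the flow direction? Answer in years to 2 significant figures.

Three-point gradient (reference BH-01): Δ to BH-02 = (-50, 55, +0.34), Δ to BH-03 = (10, 10, +0.01).
∂h/∂x = -0.002714, ∂h/∂y = +0.003714 (det = -1050).
|∇h| = √(-0.002714² + 0.003714²) = 0.0046
Seepage velocity v = K·i/n = 0.44 × 0.0046 / 0.35 = 0.005783 m/day.
t = 100 / 0.005783 = 1.729e+04 days = 47.3 years.

47 years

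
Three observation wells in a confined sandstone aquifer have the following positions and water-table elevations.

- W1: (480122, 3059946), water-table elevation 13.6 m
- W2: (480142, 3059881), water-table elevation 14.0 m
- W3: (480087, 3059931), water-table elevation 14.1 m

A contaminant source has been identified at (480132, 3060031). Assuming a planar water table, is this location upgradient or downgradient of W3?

Taking W1 as reference: W2−W1 = (20, -65, +0.4); W3−W1 = (-35, -15, +0.5).
Solve a·Δx + b·Δy = Δh: det = 20·(-15) − (-35)·(-65) = -2575.
∂h/∂x = [(+0.4)·(-15) − (+0.5)·(-65)] / -2575 = -0.01029
∂h/∂y = [20·(+0.5) − (-35)·(+0.4)] / -2575 = -0.009320
Head at (480132, 3060031) = 13.6 + (-0.01029)·(10) + (-0.009320)·(85) = 12.70 m.
That is lower than the 14.1 m at W3, so the point is downgradient.

downgradient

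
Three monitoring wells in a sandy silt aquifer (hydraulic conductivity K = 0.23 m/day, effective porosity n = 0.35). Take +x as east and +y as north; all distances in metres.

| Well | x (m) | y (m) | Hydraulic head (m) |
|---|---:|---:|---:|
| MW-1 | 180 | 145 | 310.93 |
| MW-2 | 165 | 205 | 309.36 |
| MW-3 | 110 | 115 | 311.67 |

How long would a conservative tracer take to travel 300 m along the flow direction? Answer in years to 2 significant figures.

48 years

Taking MW-1 as reference: MW-2−MW-1 = (-15, 60, -1.57); MW-3−MW-1 = (-70, -30, +0.74).
Determinant of the coordinate differences = (-15)·(-30) − (-70)·60 = 4650.
∂h/∂x = [(-1.57)·(-30) − (+0.74)·60] / 4650 = +0.0005806
∂h/∂y = [(-15)·(+0.74) − (-70)·(-1.57)] / 4650 = -0.02602
|∇h| = √(0.0005806² + -0.02602²) = 0.02603
Seepage velocity v = K·i/n = 0.23 × 0.02603 / 0.35 = 0.01711 m/day.
t = 300 / 0.01711 = 1.753e+04 days = 48 years.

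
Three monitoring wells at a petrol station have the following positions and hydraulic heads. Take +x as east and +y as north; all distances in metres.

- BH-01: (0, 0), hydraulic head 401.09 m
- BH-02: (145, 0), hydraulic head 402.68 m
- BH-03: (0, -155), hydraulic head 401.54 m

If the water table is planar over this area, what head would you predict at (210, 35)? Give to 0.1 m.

403.3 m

∂h/∂x = (402.68 − 401.09) / (145 − 0) = +0.01097
∂h/∂y = (401.54 − 401.09) / (-155 − 0) = -0.002903
h(210, 35) = 401.09 + (+0.01097)·(210) + (-0.002903)·(35) = 401.09 +2.303 -0.102 = 403.291 m.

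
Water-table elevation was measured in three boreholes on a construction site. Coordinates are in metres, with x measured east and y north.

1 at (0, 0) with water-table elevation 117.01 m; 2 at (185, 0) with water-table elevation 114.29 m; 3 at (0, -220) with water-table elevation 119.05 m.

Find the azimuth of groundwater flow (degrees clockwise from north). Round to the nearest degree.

058°

∂h/∂x = (114.29 − 117.01) / (185 − 0) = -0.01470
∂h/∂y = (119.05 − 117.01) / (-220 − 0) = -0.009273
Flow direction (−∇h) has components (+0.01470 E, +0.009273 N).
Azimuth = atan2(E, N) = atan2(+0.01470, +0.009273) = 57.8° ≈ 058°.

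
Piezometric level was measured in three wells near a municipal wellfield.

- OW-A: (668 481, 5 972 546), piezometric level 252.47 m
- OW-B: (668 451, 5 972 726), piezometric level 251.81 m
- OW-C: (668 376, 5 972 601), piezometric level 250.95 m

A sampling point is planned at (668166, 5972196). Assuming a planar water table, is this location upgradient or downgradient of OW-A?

Differences from OW-A: to OW-B (Δx, Δy, Δh) = (-30, 180, -0.66); to OW-C = (-105, 55, -1.52).
Solve a·Δx + b·Δy = Δh: det = (-30)·55 − (-105)·180 = 17250.
∂h/∂x = [(-0.66)·55 − (-1.52)·180] / 17250 = +0.01376
∂h/∂y = [(-30)·(-1.52) − (-105)·(-0.66)] / 17250 = -0.001374
Head at (668166, 5972196) = 252.47 + (+0.01376)·(-315) + (-0.001374)·(-350) = 248.62 m.
That is lower than the 252.47 m at OW-A, so the point is downgradient.

downgradient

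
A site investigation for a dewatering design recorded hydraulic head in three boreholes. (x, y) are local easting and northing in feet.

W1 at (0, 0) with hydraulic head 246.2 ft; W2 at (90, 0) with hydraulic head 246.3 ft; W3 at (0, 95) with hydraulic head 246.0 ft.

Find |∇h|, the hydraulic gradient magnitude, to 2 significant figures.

∂h/∂x = (246.3 − 246.2) / (90 − 0) = +0.001111
∂h/∂y = (246.0 − 246.2) / (95 − 0) = -0.002105
|∇h| = √(0.001111² + -0.002105²) = 0.00238

0.0024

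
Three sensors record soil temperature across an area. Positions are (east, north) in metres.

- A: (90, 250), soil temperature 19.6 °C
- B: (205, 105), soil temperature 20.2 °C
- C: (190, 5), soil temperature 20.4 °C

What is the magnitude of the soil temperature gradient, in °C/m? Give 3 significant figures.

Taking A as reference: B−A = (115, -145, +0.6); C−A = (100, -245, +0.8).
Determinant of the coordinate differences = 115·(-245) − 100·(-145) = -13675.
∂T/∂x = [(+0.6)·(-245) − (+0.8)·(-145)] / -13675 = +0.002267
∂T/∂y = [115·(+0.8) − 100·(+0.6)] / -13675 = -0.002340
|∇f| = √(0.002267² + -0.002340²) = 0.003258 °C/m

0.00326 °C/m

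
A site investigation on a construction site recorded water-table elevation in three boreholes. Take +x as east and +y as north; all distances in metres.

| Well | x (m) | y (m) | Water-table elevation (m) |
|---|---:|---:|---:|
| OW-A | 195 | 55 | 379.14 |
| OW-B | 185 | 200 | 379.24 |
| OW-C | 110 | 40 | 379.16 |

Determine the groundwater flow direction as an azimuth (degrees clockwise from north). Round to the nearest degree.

With h = a·x + b·y + c and OW-A as origin, the differences give:
  (-10)·a + 145·b = +0.10
  (-85)·a + (-15)·b = +0.02
Eliminate b (×(-15) and ×145, subtract): 12475·a = -4.400 → a = ∂h/∂x = -0.0003527
Back-substitute: b = ∂h/∂y = +0.0006653.
Flow direction (−∇h) has components (+0.0003527 E, -0.0006653 N).
Azimuth = atan2(E, N) = atan2(+0.0003527, -0.0006653) = 152.1° ≈ 152°.

152°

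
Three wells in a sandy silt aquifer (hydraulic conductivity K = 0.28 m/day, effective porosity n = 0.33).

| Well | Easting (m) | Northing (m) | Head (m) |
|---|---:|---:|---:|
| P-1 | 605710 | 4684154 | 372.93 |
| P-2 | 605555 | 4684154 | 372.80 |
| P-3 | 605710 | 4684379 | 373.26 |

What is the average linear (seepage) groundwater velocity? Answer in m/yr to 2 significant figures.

0.52 m/yr

∂h/∂x = (372.80 − 372.93) / (605555 − 605710) = +0.0008387
∂h/∂y = (373.26 − 372.93) / (4684379 − 4684154) = +0.001467
|∇h| = √(0.0008387² + 0.001467²) = 0.00169
Seepage velocity v = K·i/n = 0.28 × 0.00169 / 0.33 = 0.001434 m/day = 0.5238 m/yr.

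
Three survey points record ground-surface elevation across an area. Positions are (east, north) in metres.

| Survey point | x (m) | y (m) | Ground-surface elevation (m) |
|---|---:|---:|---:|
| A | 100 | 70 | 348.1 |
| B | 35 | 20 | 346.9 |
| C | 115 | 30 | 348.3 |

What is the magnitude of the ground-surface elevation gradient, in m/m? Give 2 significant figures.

With z = a·x + b·y + c and A as origin, the differences give:
  (-65)·a + (-50)·b = -1.2
  15·a + (-40)·b = +0.2
Eliminate b (×(-40) and ×(-50), subtract): 3350·a = 58.00 → a = ∂z/∂x = +0.01731
Back-substitute: b = ∂z/∂y = +0.001493.
|∇f| = √(0.01731² + 0.001493²) = 0.01737 m/m

0.017 m/m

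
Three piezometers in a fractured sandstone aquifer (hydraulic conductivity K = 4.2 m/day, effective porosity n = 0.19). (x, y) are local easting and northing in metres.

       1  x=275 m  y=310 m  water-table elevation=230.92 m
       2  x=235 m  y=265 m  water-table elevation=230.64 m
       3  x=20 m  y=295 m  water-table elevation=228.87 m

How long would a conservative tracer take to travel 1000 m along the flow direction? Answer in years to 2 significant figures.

Three-point gradient (reference 1): Δ to 2 = (-40, -45, -0.28), Δ to 3 = (-255, -15, -2.05).
∂h/∂x = +0.008097, ∂h/∂y = -0.0009747 (det = -10875).
|∇h| = √(0.008097² + -0.0009747²) = 0.008155
Seepage velocity v = K·i/n = 4.2 × 0.008155 / 0.19 = 0.1803 m/day.
t = 1000 / 0.1803 = 5546 days = 15.2 years.

15 years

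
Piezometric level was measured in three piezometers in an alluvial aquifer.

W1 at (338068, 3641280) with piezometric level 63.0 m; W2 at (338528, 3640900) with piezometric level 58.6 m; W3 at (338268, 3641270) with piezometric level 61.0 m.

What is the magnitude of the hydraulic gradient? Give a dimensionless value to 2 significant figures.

With h = a·x + b·y + c and W1 as origin, the differences give:
  460·a + (-380)·b = -4.4
  200·a + (-10)·b = -2.0
Eliminate b (×(-10) and ×(-380), subtract): 71400·a = -716.00 → a = ∂h/∂x = -0.01003
Back-substitute: b = ∂h/∂y = -0.0005602.
|∇h| = √(-0.01003² + -0.0005602²) = 0.01005

0.010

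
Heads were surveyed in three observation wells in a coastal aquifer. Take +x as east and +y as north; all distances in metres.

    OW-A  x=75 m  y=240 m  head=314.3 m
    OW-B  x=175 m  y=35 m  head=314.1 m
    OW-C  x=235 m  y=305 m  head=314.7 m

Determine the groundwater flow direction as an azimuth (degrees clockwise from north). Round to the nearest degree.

224°

Three-point gradient (reference OW-A): Δ to OW-B = (100, -205, -0.2), Δ to OW-C = (160, 65, +0.4).
∂h/∂x = +0.001756, ∂h/∂y = +0.001832 (det = 39300).
Flow direction (−∇h) has components (-0.001756 E, -0.001832 N).
Azimuth = atan2(E, N) = atan2(-0.001756, -0.001832) = 223.8° ≈ 224°.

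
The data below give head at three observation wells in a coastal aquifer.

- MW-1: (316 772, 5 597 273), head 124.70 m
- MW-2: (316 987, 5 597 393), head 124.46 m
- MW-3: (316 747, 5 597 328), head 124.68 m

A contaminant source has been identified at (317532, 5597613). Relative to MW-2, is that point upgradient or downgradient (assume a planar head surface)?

downgradient

Differences from MW-1: to MW-2 (Δx, Δy, Δh) = (215, 120, -0.24); to MW-3 = (-25, 55, -0.02).
Determinant of the coordinate differences = 215·55 − (-25)·120 = 14825.
∂h/∂x = [(-0.24)·55 − (-0.02)·120] / 14825 = -0.0007285
∂h/∂y = [215·(-0.02) − (-25)·(-0.24)] / 14825 = -0.0006948
Head at (317532, 5597613) = 124.70 + (-0.0007285)·(760) + (-0.0006948)·(340) = 123.91 m.
That is lower than the 124.46 m at MW-2, so the point is downgradient.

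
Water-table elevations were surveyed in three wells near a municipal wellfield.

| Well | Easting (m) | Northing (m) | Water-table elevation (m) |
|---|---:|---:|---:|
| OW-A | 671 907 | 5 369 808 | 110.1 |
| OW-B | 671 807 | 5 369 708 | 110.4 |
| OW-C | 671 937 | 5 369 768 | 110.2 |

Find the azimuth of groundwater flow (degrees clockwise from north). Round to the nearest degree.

Three-point gradient (reference OW-A): Δ to OW-B = (-100, -100, +0.3), Δ to OW-C = (30, -40, +0.1).
∂h/∂x = -0.0002857, ∂h/∂y = -0.002714 (det = 7000).
Flow direction (−∇h) has components (+0.0002857 E, +0.002714 N).
Azimuth = atan2(E, N) = atan2(+0.0002857, +0.002714) = 6.0° ≈ 006°.

006°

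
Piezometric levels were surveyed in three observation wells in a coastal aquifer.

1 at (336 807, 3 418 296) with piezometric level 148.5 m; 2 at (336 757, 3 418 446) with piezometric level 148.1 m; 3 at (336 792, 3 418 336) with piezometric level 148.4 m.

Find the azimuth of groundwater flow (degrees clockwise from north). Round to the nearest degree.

045°

With h = a·x + b·y + c and 1 as origin, the differences give:
  (-50)·a + 150·b = -0.4
  (-15)·a + 40·b = -0.1
Eliminate b (×40 and ×150, subtract): 250·a = -1.00 → a = ∂h/∂x = -0.004000
Back-substitute: b = ∂h/∂y = -0.004000.
Flow direction (−∇h) has components (+0.004000 E, +0.004000 N).
Azimuth = atan2(E, N) = atan2(+0.004000, +0.004000) = 45.0° ≈ 045°.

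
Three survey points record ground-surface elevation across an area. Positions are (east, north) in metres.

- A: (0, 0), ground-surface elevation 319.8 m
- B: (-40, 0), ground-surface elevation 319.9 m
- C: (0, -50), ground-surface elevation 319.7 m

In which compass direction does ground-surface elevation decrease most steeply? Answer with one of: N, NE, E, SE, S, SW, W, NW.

SE

∂z/∂x = (319.9 − 319.8) / (-40 − 0) = -0.002500
∂z/∂y = (319.7 − 319.8) / (-50 − 0) = +0.002000
Steepest decrease is along −∇f = (+0.002500 E, -0.002000 N) → southeast.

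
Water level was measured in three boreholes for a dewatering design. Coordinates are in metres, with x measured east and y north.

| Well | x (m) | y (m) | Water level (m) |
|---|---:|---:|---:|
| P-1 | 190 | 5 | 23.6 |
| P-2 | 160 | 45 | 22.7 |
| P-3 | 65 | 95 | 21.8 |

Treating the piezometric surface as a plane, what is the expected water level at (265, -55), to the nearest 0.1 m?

Differences from P-1: to P-2 (Δx, Δy, Δh) = (-30, 40, -0.9); to P-3 = (-125, 90, -1.8).
Solve a·Δx + b·Δy = Δh: det = (-30)·90 − (-125)·40 = 2300.
∂h/∂x = [(-0.9)·90 − (-1.8)·40] / 2300 = -0.003913
∂h/∂y = [(-30)·(-1.8) − (-125)·(-0.9)] / 2300 = -0.02543
h(265, -55) = 23.6 + (-0.003913)·(75) + (-0.02543)·(-60) = 23.6 -0.293 +1.526 = 24.833 m.

24.8 m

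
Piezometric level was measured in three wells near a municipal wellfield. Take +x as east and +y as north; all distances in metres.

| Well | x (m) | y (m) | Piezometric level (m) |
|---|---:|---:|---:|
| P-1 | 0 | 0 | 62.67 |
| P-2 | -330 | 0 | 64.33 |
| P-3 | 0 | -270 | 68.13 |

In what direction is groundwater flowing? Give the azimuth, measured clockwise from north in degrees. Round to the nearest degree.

014°

∂h/∂x = (64.33 − 62.67) / (-330 − 0) = -0.005030
∂h/∂y = (68.13 − 62.67) / (-270 − 0) = -0.02022
Flow direction (−∇h) has components (+0.005030 E, +0.02022 N).
Azimuth = atan2(E, N) = atan2(+0.005030, +0.02022) = 14.0° ≈ 014°.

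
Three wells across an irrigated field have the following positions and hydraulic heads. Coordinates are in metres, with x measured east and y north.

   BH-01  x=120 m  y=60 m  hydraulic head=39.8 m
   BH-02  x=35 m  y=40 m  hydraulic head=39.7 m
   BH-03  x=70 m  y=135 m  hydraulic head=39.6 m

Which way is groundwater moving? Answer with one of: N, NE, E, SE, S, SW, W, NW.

With h = a·x + b·y + c and BH-01 as origin, the differences give:
  (-85)·a + (-20)·b = -0.1
  (-50)·a + 75·b = -0.2
Eliminate b (×75 and ×(-20), subtract): -7375·a = -11.50 → a = ∂h/∂x = +0.001559
Back-substitute: b = ∂h/∂y = -0.001627.
Flow = −∇h = (-0.001559 east, +0.001627 north), which points northwest.

NW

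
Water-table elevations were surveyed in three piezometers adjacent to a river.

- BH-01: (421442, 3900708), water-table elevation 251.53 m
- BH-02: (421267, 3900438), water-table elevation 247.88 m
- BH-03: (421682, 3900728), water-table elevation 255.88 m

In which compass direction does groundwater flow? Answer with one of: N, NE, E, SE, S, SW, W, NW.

W

Differences from BH-01: to BH-02 (Δx, Δy, Δh) = (-175, -270, -3.65); to BH-03 = (240, 20, +4.35).
Determinant of the coordinate differences = (-175)·20 − 240·(-270) = 61300.
∂h/∂x = [(-3.65)·20 − (+4.35)·(-270)] / 61300 = +0.01797
∂h/∂y = [(-175)·(+4.35) − 240·(-3.65)] / 61300 = +0.001872
Flow = −∇h = (-0.01797 east, -0.001872 north), which points west.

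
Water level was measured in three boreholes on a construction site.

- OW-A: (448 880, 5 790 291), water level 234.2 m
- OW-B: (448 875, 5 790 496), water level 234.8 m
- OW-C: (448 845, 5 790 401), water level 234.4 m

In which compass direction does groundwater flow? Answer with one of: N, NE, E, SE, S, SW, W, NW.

With h = a·x + b·y + c and OW-A as origin, the differences give:
  (-5)·a + 205·b = +0.6
  (-35)·a + 110·b = +0.2
Eliminate b (×110 and ×205, subtract): 6625·a = 25.00 → a = ∂h/∂x = +0.003774
Back-substitute: b = ∂h/∂y = +0.003019.
Flow = −∇h = (-0.003774 east, -0.003019 north), which points southwest.

SW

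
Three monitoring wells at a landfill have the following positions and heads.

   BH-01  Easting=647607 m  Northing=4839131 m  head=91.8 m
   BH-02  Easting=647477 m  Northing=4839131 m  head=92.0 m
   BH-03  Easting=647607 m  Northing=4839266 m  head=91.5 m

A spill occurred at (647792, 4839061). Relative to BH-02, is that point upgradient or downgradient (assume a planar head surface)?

downgradient

∂h/∂x = (92.0 − 91.8) / (647477 − 647607) = -0.001538
∂h/∂y = (91.5 − 91.8) / (4839266 − 4839131) = -0.002222
Head at (647792, 4839061) = 91.8 + (-0.001538)·(185) + (-0.002222)·(-70) = 91.67 m.
That is lower than the 92.0 m at BH-02, so the point is downgradient.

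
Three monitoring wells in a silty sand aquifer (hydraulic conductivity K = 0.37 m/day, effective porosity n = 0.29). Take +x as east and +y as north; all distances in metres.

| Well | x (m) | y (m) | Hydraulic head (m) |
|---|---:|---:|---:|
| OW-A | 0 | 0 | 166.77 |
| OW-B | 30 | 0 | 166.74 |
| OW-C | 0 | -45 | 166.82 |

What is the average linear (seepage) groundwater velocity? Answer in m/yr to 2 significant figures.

∂h/∂x = (166.74 − 166.77) / (30 − 0) = -0.001000
∂h/∂y = (166.82 − 166.77) / (-45 − 0) = -0.001111
|∇h| = √(-0.001000² + -0.001111²) = 0.001495
Seepage velocity v = K·i/n = 0.37 × 0.001495 / 0.29 = 0.001907 m/day = 0.6965 m/yr.

0.70 m/yr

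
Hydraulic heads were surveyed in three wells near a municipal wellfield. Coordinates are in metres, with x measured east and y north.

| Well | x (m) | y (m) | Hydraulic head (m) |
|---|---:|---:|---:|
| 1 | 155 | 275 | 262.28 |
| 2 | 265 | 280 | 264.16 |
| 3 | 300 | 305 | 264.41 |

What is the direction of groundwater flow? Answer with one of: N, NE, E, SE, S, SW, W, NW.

NW

Taking 1 as reference: 2−1 = (110, 5, +1.88); 3−1 = (145, 30, +2.13).
Solve a·Δx + b·Δy = Δh: det = 110·30 − 145·5 = 2575.
∂h/∂x = [(+1.88)·30 − (+2.13)·5] / 2575 = +0.01777
∂h/∂y = [110·(+2.13) − 145·(+1.88)] / 2575 = -0.01487
Flow = −∇h = (-0.01777 east, +0.01487 north), which points northwest.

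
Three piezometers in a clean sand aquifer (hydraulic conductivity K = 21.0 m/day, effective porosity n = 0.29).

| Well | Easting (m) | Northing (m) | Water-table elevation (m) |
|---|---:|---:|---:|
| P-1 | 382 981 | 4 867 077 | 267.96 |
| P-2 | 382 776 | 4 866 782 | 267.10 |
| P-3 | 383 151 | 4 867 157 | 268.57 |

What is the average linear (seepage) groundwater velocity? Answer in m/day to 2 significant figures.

With h = a·x + b·y + c and P-1 as origin, the differences give:
  (-205)·a + (-295)·b = -0.86
  170·a + 80·b = +0.61
Eliminate b (×80 and ×(-295), subtract): 33750·a = 111.150 → a = ∂h/∂x = +0.003293
Back-substitute: b = ∂h/∂y = +0.0006267.
|∇h| = √(0.003293² + 0.0006267²) = 0.003352
Seepage velocity v = K·i/n = 21.0 × 0.003352 / 0.29 = 0.2427 m/day.

0.24 m/day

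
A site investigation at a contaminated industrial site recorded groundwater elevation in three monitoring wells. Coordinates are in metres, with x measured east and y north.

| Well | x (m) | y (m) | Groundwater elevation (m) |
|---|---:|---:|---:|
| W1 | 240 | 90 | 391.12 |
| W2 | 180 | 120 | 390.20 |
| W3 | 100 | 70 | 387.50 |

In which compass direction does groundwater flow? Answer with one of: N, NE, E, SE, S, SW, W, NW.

Three-point gradient (reference W1): Δ to W2 = (-60, 30, -0.92), Δ to W3 = (-140, -20, -3.62).
∂h/∂x = +0.02352, ∂h/∂y = +0.01637 (det = 5400).
Flow = −∇h = (-0.02352 east, -0.01637 north), which points southwest.

SW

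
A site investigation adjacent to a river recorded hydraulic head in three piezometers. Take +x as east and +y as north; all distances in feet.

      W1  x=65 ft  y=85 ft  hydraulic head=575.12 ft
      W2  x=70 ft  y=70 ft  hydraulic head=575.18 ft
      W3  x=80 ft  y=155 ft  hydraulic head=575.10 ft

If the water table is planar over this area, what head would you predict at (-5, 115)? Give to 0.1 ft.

With h = a·x + b·y + c and W1 as origin, the differences give:
  5·a + (-15)·b = +0.06
  15·a + 70·b = -0.02
Eliminate b (×70 and ×(-15), subtract): 575·a = 3.900 → a = ∂h/∂x = +0.006783
Back-substitute: b = ∂h/∂y = -0.001739.
h(-5, 115) = 575.12 + (+0.006783)·(-70) + (-0.001739)·(30) = 575.12 -0.475 -0.052 = 574.593 ft.

574.6 ft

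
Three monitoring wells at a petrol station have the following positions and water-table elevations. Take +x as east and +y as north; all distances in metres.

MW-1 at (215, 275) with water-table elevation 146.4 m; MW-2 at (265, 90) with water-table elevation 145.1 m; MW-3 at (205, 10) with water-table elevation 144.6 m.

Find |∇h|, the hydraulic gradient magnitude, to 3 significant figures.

0.00686

With h = a·x + b·y + c and MW-1 as origin, the differences give:
  50·a + (-185)·b = -1.3
  (-10)·a + (-265)·b = -1.8
Eliminate b (×(-265) and ×(-185), subtract): -15100·a = 11.50 → a = ∂h/∂x = -0.0007616
Back-substitute: b = ∂h/∂y = +0.006821.
|∇h| = √(-0.0007616² + 0.006821²) = 0.006863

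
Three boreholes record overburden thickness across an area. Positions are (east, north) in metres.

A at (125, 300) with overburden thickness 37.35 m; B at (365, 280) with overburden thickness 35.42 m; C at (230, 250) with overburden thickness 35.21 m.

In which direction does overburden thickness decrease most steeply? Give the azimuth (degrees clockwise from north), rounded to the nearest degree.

With d = a·x + b·y + c and A as origin, the differences give:
  240·a + (-20)·b = -1.93
  105·a + (-50)·b = -2.14
Eliminate b (×(-50) and ×(-20), subtract): -9900·a = 53.700 → a = ∂d/∂x = -0.005424
Back-substitute: b = ∂d/∂y = +0.03141.
Steepest decrease is along −∇f: components (+0.005424 E, -0.03141 N).
Azimuth = atan2(+0.005424, -0.03141) = 170.2° ≈ 170°.

170°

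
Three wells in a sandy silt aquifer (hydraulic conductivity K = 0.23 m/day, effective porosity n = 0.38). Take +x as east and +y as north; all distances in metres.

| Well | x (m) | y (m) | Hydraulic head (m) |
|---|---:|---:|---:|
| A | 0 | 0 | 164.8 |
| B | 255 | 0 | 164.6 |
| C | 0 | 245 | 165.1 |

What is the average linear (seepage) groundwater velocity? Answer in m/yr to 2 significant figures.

0.32 m/yr

∂h/∂x = (164.6 − 164.8) / (255 − 0) = -0.0007843
∂h/∂y = (165.1 − 164.8) / (245 − 0) = +0.001224
|∇h| = √(-0.0007843² + 0.001224²) = 0.001454
Seepage velocity v = K·i/n = 0.23 × 0.001454 / 0.38 = 0.0008801 m/day = 0.3215 m/yr.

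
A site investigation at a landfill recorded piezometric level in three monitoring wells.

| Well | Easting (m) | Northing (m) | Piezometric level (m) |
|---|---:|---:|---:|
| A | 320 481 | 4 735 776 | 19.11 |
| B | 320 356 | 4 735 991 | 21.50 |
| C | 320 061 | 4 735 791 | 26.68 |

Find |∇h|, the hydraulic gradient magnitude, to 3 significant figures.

0.0180

With h = a·x + b·y + c and A as origin, the differences give:
  (-125)·a + 215·b = +2.39
  (-420)·a + 15·b = +7.57
Eliminate b (×15 and ×215, subtract): 88425·a = -1591.700 → a = ∂h/∂x = -0.01800
Back-substitute: b = ∂h/∂y = +0.0006508.
|∇h| = √(-0.01800² + 0.0006508²) = 0.01801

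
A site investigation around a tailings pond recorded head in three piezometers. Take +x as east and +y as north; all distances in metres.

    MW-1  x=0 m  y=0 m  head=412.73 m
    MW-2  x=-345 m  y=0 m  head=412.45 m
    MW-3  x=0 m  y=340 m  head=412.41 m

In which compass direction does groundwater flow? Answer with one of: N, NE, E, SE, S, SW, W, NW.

∂h/∂x = (412.45 − 412.73) / (-345 − 0) = +0.0008116
∂h/∂y = (412.41 − 412.73) / (340 − 0) = -0.0009412
Flow = −∇h = (-0.0008116 east, +0.0009412 north), which points northwest.

NW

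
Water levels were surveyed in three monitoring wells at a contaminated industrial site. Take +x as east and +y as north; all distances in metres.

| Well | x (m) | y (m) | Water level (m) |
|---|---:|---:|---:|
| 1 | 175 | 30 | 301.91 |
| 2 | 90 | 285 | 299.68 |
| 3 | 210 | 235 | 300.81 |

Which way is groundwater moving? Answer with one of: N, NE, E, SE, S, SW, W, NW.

Taking 1 as reference: 2−1 = (-85, 255, -2.23); 3−1 = (35, 205, -1.10).
Solve a·Δx + b·Δy = Δh: det = (-85)·205 − 35·255 = -26350.
∂h/∂x = [(-2.23)·205 − (-1.10)·255] / -26350 = +0.006704
∂h/∂y = [(-85)·(-1.10) − 35·(-2.23)] / -26350 = -0.006510
Flow = −∇h = (-0.006704 east, +0.006510 north), which points northwest.

NW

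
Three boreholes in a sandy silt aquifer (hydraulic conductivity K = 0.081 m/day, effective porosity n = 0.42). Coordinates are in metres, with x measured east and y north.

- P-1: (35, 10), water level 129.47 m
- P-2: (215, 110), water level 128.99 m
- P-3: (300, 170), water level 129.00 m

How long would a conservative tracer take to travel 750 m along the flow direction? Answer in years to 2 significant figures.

Taking P-1 as reference: P-2−P-1 = (180, 100, -0.48); P-3−P-1 = (265, 160, -0.47).
Solve a·Δx + b·Δy = Δh: det = 180·160 − 265·100 = 2300.
∂h/∂x = [(-0.48)·160 − (-0.47)·100] / 2300 = -0.01296
∂h/∂y = [180·(-0.47) − 265·(-0.48)] / 2300 = +0.01852
|∇h| = √(-0.01296² + 0.01852²) = 0.0226
Seepage velocity v = K·i/n = 0.081 × 0.0226 / 0.42 = 0.004359 m/day.
t = 750 / 0.004359 = 1.721e+05 days = 471 years.

470 years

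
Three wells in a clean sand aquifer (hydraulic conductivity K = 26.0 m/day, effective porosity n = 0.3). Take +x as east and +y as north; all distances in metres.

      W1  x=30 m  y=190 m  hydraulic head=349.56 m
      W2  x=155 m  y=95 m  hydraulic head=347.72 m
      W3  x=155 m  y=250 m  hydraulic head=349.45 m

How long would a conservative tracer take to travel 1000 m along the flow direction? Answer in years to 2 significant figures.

Differences from W1: to W2 (Δx, Δy, Δh) = (125, -95, -1.84); to W3 = (125, 60, -0.11).
Determinant of the coordinate differences = 125·60 − 125·(-95) = 19375.
∂h/∂x = [(-1.84)·60 − (-0.11)·(-95)] / 19375 = -0.006237
∂h/∂y = [125·(-0.11) − 125·(-1.84)] / 19375 = +0.01116
|∇h| = √(-0.006237² + 0.01116²) = 0.01278
Seepage velocity v = K·i/n = 26.0 × 0.01278 / 0.3 = 1.108 m/day.
t = 1000 / 1.108 = 902.5 days = 2.47 years.

2.5 years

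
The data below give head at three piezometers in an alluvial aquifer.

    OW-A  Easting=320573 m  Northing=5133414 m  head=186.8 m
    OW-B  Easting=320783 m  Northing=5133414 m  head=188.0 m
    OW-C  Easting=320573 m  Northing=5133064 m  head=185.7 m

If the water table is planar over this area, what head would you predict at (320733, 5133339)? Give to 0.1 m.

∂h/∂x = (188.0 − 186.8) / (320783 − 320573) = +0.005714
∂h/∂y = (185.7 − 186.8) / (5133064 − 5133414) = +0.003143
h(320733, 5133339) = 186.8 + (+0.005714)·(160) + (+0.003143)·(-75) = 186.8 +0.914 -0.236 = 187.479 m.

187.5 m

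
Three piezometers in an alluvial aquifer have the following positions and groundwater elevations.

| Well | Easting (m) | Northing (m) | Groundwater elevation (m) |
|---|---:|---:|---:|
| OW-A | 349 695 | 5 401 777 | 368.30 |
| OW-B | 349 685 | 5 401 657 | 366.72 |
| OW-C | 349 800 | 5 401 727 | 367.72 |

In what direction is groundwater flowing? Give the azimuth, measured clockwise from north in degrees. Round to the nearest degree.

183°

With h = a·x + b·y + c and OW-A as origin, the differences give:
  (-10)·a + (-120)·b = -1.58
  105·a + (-50)·b = -0.58
Eliminate b (×(-50) and ×(-120), subtract): 13100·a = 9.400 → a = ∂h/∂x = +0.0007176
Back-substitute: b = ∂h/∂y = +0.01311.
Flow direction (−∇h) has components (-0.0007176 E, -0.01311 N).
Azimuth = atan2(E, N) = atan2(-0.0007176, -0.01311) = 183.1° ≈ 183°.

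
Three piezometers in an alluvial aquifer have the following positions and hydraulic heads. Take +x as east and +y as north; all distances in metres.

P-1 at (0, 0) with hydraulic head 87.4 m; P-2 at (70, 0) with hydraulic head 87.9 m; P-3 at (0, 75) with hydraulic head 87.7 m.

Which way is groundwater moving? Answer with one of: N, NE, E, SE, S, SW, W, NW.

SW

∂h/∂x = (87.9 − 87.4) / (70 − 0) = +0.007143
∂h/∂y = (87.7 − 87.4) / (75 − 0) = +0.004000
Flow = −∇h = (-0.007143 east, -0.004000 north), which points southwest.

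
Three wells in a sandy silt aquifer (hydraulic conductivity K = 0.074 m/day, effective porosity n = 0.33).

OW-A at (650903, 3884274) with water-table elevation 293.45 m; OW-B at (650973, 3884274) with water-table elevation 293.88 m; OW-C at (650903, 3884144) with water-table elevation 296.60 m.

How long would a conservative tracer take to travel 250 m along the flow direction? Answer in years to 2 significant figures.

∂h/∂x = (293.88 − 293.45) / (650973 − 650903) = +0.006143
∂h/∂y = (296.60 − 293.45) / (3884144 − 3884274) = -0.02423
|∇h| = √(0.006143² + -0.02423²) = 0.025
Seepage velocity v = K·i/n = 0.074 × 0.025 / 0.33 = 0.005606 m/day.
t = 250 / 0.005606 = 4.46e+04 days = 122 years.

120 years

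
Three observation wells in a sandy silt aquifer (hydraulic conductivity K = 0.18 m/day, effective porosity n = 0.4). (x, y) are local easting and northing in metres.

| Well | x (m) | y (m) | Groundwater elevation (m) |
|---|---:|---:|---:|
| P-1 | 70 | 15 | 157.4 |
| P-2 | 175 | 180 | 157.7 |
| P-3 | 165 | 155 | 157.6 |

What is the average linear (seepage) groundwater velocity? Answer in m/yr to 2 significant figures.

With h = a·x + b·y + c and P-1 as origin, the differences give:
  105·a + 165·b = +0.3
  95·a + 140·b = +0.2
Eliminate b (×140 and ×165, subtract): -975·a = 9.00 → a = ∂h/∂x = -0.009231
Back-substitute: b = ∂h/∂y = +0.007692.
|∇h| = √(-0.009231² + 0.007692²) = 0.01202
Seepage velocity v = K·i/n = 0.18 × 0.01202 / 0.4 = 0.005409 m/day = 1.976 m/yr.

2.0 m/yr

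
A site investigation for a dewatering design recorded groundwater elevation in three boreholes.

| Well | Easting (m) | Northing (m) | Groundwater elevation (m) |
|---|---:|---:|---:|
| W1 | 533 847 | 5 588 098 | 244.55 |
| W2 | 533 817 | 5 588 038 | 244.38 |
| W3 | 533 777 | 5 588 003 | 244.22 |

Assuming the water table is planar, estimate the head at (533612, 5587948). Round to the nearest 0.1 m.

243.7 m

Taking W1 as reference: W2−W1 = (-30, -60, -0.17); W3−W1 = (-70, -95, -0.33).
Solve a·Δx + b·Δy = Δh: det = (-30)·(-95) − (-70)·(-60) = -1350.
∂h/∂x = [(-0.17)·(-95) − (-0.33)·(-60)] / -1350 = +0.002704
∂h/∂y = [(-30)·(-0.33) − (-70)·(-0.17)] / -1350 = +0.001481
h(533612, 5587948) = 244.55 + (+0.002704)·(-235) + (+0.001481)·(-150) = 244.55 -0.635 -0.222 = 243.692 m.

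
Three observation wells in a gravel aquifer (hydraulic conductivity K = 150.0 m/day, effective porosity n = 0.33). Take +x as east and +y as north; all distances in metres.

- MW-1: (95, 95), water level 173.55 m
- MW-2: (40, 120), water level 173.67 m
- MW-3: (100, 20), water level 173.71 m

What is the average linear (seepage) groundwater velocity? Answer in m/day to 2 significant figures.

Differences from MW-1: to MW-2 (Δx, Δy, Δh) = (-55, 25, +0.12); to MW-3 = (5, -75, +0.16).
Determinant of the coordinate differences = (-55)·(-75) − 5·25 = 4000.
∂h/∂x = [(+0.12)·(-75) − (+0.16)·25] / 4000 = -0.003250
∂h/∂y = [(-55)·(+0.16) − 5·(+0.12)] / 4000 = -0.002350
|∇h| = √(-0.003250² + -0.002350²) = 0.004011
Seepage velocity v = K·i/n = 150.0 × 0.004011 / 0.33 = 1.823 m/day.

1.8 m/day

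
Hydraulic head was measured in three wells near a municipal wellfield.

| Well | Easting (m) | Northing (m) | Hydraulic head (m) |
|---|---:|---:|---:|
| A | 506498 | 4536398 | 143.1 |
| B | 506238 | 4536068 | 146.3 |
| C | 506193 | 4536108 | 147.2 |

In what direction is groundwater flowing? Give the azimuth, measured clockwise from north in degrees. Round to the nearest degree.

Three-point gradient (reference A): Δ to B = (-260, -330, +3.2), Δ to C = (-305, -290, +4.1).
∂h/∂x = -0.01683, ∂h/∂y = +0.003564 (det = -25250).
Flow direction (−∇h) has components (+0.01683 E, -0.003564 N).
Azimuth = atan2(E, N) = atan2(+0.01683, -0.003564) = 102.0° ≈ 102°.

102°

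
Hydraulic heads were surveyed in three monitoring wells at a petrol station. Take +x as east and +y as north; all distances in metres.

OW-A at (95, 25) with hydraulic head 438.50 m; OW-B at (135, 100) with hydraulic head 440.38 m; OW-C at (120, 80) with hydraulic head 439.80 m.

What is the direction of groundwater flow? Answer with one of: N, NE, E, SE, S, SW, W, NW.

SW

With h = a·x + b·y + c and OW-A as origin, the differences give:
  40·a + 75·b = +1.88
  25·a + 55·b = +1.30
Eliminate b (×55 and ×75, subtract): 325·a = 5.900 → a = ∂h/∂x = +0.01815
Back-substitute: b = ∂h/∂y = +0.01538.
Flow = −∇h = (-0.01815 east, -0.01538 north), which points southwest.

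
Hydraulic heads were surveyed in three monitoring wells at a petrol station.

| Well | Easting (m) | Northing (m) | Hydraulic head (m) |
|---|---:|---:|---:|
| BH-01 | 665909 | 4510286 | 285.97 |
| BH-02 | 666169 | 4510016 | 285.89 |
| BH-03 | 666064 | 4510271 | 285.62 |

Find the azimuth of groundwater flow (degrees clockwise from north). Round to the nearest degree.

Differences from BH-01: to BH-02 (Δx, Δy, Δh) = (260, -270, -0.08); to BH-03 = (155, -15, -0.35).
Determinant of the coordinate differences = 260·(-15) − 155·(-270) = 37950.
∂h/∂x = [(-0.08)·(-15) − (-0.35)·(-270)] / 37950 = -0.002458
∂h/∂y = [260·(-0.35) − 155·(-0.08)] / 37950 = -0.002071
Flow direction (−∇h) has components (+0.002458 E, +0.002071 N).
Azimuth = atan2(E, N) = atan2(+0.002458, +0.002071) = 49.9° ≈ 050°.

050°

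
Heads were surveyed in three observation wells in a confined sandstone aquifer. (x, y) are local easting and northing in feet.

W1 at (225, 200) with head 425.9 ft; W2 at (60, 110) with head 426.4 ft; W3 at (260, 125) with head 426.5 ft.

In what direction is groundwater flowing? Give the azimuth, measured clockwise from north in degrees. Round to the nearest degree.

Taking W1 as reference: W2−W1 = (-165, -90, +0.5); W3−W1 = (35, -75, +0.6).
Determinant of the coordinate differences = (-165)·(-75) − 35·(-90) = 15525.
∂h/∂x = [(+0.5)·(-75) − (+0.6)·(-90)] / 15525 = +0.001063
∂h/∂y = [(-165)·(+0.6) − 35·(+0.5)] / 15525 = -0.007504
Flow direction (−∇h) has components (-0.001063 E, +0.007504 N).
Azimuth = atan2(E, N) = atan2(-0.001063, +0.007504) = 351.9° ≈ 352°.

352°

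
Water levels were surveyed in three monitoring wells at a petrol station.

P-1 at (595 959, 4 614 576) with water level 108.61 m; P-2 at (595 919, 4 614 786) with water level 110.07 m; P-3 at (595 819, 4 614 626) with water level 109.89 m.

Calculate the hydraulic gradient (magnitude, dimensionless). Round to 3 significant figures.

0.00907

With h = a·x + b·y + c and P-1 as origin, the differences give:
  (-40)·a + 210·b = +1.46
  (-140)·a + 50·b = +1.28
Eliminate b (×50 and ×210, subtract): 27400·a = -195.800 → a = ∂h/∂x = -0.007146
Back-substitute: b = ∂h/∂y = +0.005591.
|∇h| = √(-0.007146² + 0.005591²) = 0.009073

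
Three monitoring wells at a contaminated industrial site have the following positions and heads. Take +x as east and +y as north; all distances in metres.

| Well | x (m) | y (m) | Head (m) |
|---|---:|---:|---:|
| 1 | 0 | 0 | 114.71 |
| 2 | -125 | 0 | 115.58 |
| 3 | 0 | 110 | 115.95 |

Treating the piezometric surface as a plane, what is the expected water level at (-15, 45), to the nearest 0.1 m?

115.3 m

∂h/∂x = (115.58 − 114.71) / (-125 − 0) = -0.006960
∂h/∂y = (115.95 − 114.71) / (110 − 0) = +0.01127
h(-15, 45) = 114.71 + (-0.006960)·(-15) + (+0.01127)·(45) = 114.71 +0.104 +0.507 = 115.322 m.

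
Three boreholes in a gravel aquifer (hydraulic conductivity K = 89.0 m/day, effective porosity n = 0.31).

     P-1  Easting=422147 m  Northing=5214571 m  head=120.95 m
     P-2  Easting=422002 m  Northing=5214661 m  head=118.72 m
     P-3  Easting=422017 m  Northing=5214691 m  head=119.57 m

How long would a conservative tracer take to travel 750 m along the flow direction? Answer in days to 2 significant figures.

88 days

Differences from P-1: to P-2 (Δx, Δy, Δh) = (-145, 90, -2.23); to P-3 = (-130, 120, -1.38).
Solve a·Δx + b·Δy = Δh: det = (-145)·120 − (-130)·90 = -5700.
∂h/∂x = [(-2.23)·120 − (-1.38)·90] / -5700 = +0.02516
∂h/∂y = [(-145)·(-1.38) − (-130)·(-2.23)] / -5700 = +0.01575
|∇h| = √(0.02516² + 0.01575²) = 0.02968
Seepage velocity v = K·i/n = 89.0 × 0.02968 / 0.31 = 8.521 m/day.
t = 750 / 8.521 = 88.02 days.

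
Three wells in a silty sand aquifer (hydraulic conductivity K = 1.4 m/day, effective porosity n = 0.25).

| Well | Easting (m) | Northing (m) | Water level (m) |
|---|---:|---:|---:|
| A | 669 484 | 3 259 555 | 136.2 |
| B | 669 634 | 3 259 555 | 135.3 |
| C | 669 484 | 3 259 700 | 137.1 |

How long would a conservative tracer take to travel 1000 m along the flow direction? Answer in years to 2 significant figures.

57 years

∂h/∂x = (135.3 − 136.2) / (669634 − 669484) = -0.006000
∂h/∂y = (137.1 − 136.2) / (3259700 − 3259555) = +0.006207
|∇h| = √(-0.006000² + 0.006207²) = 0.008633
Seepage velocity v = K·i/n = 1.4 × 0.008633 / 0.25 = 0.04834 m/day.
t = 1000 / 0.04834 = 2.069e+04 days = 56.6 years.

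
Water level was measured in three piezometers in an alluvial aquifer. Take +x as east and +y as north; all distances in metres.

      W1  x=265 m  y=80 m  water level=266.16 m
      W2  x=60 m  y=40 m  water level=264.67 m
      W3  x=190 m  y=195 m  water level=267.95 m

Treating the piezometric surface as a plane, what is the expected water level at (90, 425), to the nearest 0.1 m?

Taking W1 as reference: W2−W1 = (-205, -40, -1.49); W3−W1 = (-75, 115, +1.79).
Determinant of the coordinate differences = (-205)·115 − (-75)·(-40) = -26575.
∂h/∂x = [(-1.49)·115 − (+1.79)·(-40)] / -26575 = +0.003754
∂h/∂y = [(-205)·(+1.79) − (-75)·(-1.49)] / -26575 = +0.01801
h(90, 425) = 266.16 + (+0.003754)·(-175) + (+0.01801)·(345) = 266.16 -0.657 +6.215 = 271.718 m.

271.7 m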